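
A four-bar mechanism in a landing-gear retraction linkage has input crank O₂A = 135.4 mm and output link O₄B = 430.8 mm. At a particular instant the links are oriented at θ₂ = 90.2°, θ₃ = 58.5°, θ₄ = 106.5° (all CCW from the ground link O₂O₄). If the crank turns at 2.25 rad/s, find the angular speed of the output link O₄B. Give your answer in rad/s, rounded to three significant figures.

0.500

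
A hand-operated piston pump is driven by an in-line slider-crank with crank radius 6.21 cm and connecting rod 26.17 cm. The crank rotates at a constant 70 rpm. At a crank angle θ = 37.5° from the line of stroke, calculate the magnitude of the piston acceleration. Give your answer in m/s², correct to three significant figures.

ω = 2π·70/60 = 7.33 rad/s
x(θ) = r cosθ + √(L² − r² sin²θ); with ω constant, a = ω²·d²x/dθ².
d²x/dθ² = −r cosθ − r²(cos2θ)/√u − r⁴ sin²2θ/(4u^{3/2}),  u = L² − r² sin²θ = 0.0670577 m².
Substituting r = 0.0621 m, L = 0.2617 m, θ = 37.5°: d²x/dθ² = -0.053321 m.
a = ω²·d²x/dθ² = (7.33)²·(-0.053321) = -2.8652 m/s²;  |a| = 2.8652 m/s².

2.87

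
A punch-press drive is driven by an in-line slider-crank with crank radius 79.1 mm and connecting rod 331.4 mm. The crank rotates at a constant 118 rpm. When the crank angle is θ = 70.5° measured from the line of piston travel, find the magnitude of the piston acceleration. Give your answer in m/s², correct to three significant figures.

ω = 2π·118/60 = 12.36 rad/s
x(θ) = r cosθ + √(L² − r² sin²θ); with ω constant, a = ω²·d²x/dθ².
d²x/dθ² = −r cosθ − r²(cos2θ)/√u − r⁴ sin²2θ/(4u^{3/2}),  u = L² − r² sin²θ = 0.104266 m².
Substituting r = 0.0791 m, L = 0.3314 m, θ = 70.5°: d²x/dθ² = -0.011461 m.
a = ω²·d²x/dθ² = (12.36)²·(-0.011461) = -1.75 m/s²;  |a| = 1.75 m/s².

1.75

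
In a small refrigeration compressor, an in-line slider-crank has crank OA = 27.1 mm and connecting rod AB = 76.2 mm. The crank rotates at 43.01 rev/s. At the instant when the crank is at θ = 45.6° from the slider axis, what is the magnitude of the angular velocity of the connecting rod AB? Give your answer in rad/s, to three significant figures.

ω = 270.2 rad/s (converted from 43.01 rev/s).
The rod makes angle φ with the slider axis where L sinφ = r sinθ; differentiating, L cosφ·φ̇ = r ω cosθ.
L cosφ = √(L² − r² sin²θ) = 0.073699 m.
|ω_rod| = r ω |cosθ| / √(L² − r² sin²θ) = 0.0271·270.2·0.69966/0.073699 = 69.526 rad/s.

69.5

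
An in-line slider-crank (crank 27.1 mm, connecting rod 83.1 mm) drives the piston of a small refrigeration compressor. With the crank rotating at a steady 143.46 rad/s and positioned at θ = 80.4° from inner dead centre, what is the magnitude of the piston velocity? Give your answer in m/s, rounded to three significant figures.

4.05

ω = 143.5 rad/s
For an in-line slider-crank, x = r cosθ + √(L² − r² sin²θ), so v = −rω sinθ·[1 + r cosθ/√(L² − r² sin²θ)].
With r = 0.0271 m, L = 0.0831 m, θ = 80.4°: √(L² − r² sin²θ) = 0.078687 m.
v = −0.0271·143.5·0.98600·[1 + 0.0271·0.16677/0.078687] = -4.0535 m/s.
|v| = 4.0535 m/s.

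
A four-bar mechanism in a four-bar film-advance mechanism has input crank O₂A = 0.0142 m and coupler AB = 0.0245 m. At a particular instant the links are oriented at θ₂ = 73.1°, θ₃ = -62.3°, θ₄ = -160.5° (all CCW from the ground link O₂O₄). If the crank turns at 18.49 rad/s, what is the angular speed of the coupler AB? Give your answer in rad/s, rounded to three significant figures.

8.71

ω₂ = 18.49 rad/s
Differentiating the loop-closure r₂e^{iθ₂}+r₃e^{iθ₃}=r₁+r₄e^{iθ₄} gives r₂ω₂e^{iθ₂}+r₃ω₃e^{iθ₃}=r₄ω₄e^{iθ₄}.
Eliminating the other unknown: ω₃ = r₂ω₂ sin(θ₄−θ₂) / [r₃ sin(θ₃−θ₄)].
Numerator sine = +0.80489; denominator sine = +0.98978.
Result = 0.0142·18.49·(+0.80489) / (0.0245·(+0.98978)) = +8.7149 rad/s; magnitude 8.7149 rad/s.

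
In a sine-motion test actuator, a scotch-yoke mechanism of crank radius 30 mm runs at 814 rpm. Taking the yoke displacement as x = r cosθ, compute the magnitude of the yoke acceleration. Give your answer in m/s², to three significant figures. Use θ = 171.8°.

216

ω = 85.24 rad/s (from 814 rpm).
x = r cosθ ⇒ ẍ = −rω² cosθ (ω constant).
|a| = rω²|cosθ| = 0.03·(85.24)²·|cos 171.8°| = 215.76 m/s².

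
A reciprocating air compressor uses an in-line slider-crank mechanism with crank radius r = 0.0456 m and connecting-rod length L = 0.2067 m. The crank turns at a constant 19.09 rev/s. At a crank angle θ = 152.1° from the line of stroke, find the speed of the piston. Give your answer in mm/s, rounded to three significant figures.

ω = 2π·19.1 = 119.9 rad/s
For an in-line slider-crank, x = r cosθ + √(L² − r² sin²θ), so v = −rω sinθ·[1 + r cosθ/√(L² − r² sin²θ)].
With r = 0.0456 m, L = 0.2067 m, θ = 152.1°: √(L² − r² sin²θ) = 0.2056 m.
v = −0.0456·119.9·0.46793·[1 + 0.0456·-0.88377/0.2056] = -2.0577 m/s.
|v| = 2.0577 m/s = 2057.7 mm/s.

2060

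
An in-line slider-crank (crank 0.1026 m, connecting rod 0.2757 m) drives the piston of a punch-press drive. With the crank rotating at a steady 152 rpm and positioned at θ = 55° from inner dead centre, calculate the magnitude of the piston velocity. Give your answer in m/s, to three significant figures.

1.64

ω = 2π·152/60 = 15.92 rad/s
For an in-line slider-crank, x = r cosθ + √(L² − r² sin²θ), so v = −rω sinθ·[1 + r cosθ/√(L² − r² sin²θ)].
With r = 0.1026 m, L = 0.2757 m, θ = 55°: √(L² − r² sin²θ) = 0.26258 m.
v = −0.1026·15.92·0.81915·[1 + 0.1026·0.57358/0.26258] = -1.6376 m/s.
|v| = 1.6376 m/s.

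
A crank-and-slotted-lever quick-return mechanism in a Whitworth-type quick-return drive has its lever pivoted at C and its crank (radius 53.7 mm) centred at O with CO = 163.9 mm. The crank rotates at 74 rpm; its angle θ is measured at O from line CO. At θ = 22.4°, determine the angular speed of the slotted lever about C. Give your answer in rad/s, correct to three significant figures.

ω = 7.749 rad/s (from 74 rpm).
Crank pin A relative to C: A = (d + r cosθ, r sinθ); lever angle φ = atan2(r sinθ, d + r cosθ).
Differentiating tanφ: φ̇ = rω(d cosθ + r)/(d² + r² + 2dr cosθ).
d² + r² + 2dr cosθ = |CA|² = 0.0460216 m²;  d cosθ + r = +0.20523 m.
|ω_lever| = |0.0537·7.749·+0.20523| / 0.0460216 = 1.8558 rad/s.

1.86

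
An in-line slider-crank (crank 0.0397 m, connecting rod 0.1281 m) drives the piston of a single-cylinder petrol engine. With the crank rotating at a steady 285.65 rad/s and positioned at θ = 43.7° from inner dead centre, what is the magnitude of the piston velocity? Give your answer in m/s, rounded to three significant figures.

ω = 285.6 rad/s
For an in-line slider-crank, x = r cosθ + √(L² − r² sin²θ), so v = −rω sinθ·[1 + r cosθ/√(L² − r² sin²θ)].
With r = 0.0397 m, L = 0.1281 m, θ = 43.7°: √(L² − r² sin²θ) = 0.12513 m.
v = −0.0397·285.6·0.69088·[1 + 0.0397·0.72297/0.12513] = -9.6319 m/s.
|v| = 9.6319 m/s.

9.63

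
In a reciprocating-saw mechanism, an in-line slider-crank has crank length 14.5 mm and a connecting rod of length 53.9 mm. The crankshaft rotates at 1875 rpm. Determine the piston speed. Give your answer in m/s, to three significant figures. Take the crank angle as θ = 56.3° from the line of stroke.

2.73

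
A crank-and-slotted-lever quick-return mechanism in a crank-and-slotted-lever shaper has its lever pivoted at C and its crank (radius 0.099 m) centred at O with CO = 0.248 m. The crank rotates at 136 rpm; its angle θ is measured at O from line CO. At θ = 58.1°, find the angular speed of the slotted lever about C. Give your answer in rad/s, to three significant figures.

3.34

ω = 14.24 rad/s (from 136 rpm).
Crank pin A relative to C: A = (d + r cosθ, r sinθ); lever angle φ = atan2(r sinθ, d + r cosθ).
Differentiating tanφ: φ̇ = rω(d cosθ + r)/(d² + r² + 2dr cosθ).
d² + r² + 2dr cosθ = |CA|² = 0.0972534 m²;  d cosθ + r = +0.23005 m.
|ω_lever| = |0.099·14.24·+0.23005| / 0.0972534 = 3.3352 rad/s.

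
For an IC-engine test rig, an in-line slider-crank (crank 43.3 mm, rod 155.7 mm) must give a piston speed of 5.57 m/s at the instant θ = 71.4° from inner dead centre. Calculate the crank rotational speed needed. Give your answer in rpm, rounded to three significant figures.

For an in-line slider-crank, |v_piston| = rω|sinθ|·[1 + r cosθ/√(L² − r² sin²θ)].
With r = 0.0433 m, L = 0.1557 m, θ = 71.4°: the bracketed kinematic factor |dx/dθ| = 0.044812 m.
ω = v/|dx/dθ| = 5.57/0.044812 = 124.3 rad/s.
N = 60ω/(2π) = 1186.9 rpm.

1190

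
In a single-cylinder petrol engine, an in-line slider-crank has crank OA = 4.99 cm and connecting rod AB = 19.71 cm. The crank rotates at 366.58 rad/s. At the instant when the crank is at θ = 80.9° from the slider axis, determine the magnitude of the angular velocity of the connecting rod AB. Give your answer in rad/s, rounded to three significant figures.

15.2

ω = 366.6 rad/s
The rod makes angle φ with the slider axis where L sinφ = r sinθ; differentiating, L cosφ·φ̇ = r ω cosθ.
L cosφ = √(L² − r² sin²θ) = 0.19084 m.
|ω_rod| = r ω |cosθ| / √(L² − r² sin²θ) = 0.0499·366.6·0.15816/0.19084 = 15.16 rad/s.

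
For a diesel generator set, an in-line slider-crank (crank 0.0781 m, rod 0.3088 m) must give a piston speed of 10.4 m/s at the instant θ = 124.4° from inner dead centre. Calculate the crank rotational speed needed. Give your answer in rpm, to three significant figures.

For an in-line slider-crank, |v_piston| = rω|sinθ|·[1 + r cosθ/√(L² − r² sin²θ)].
With r = 0.0781 m, L = 0.3088 m, θ = 124.4°: the bracketed kinematic factor |dx/dθ| = 0.055026 m.
ω = v/|dx/dθ| = 10.4/0.055026 = 189 rad/s.
N = 60ω/(2π) = 1804.8 rpm.

1800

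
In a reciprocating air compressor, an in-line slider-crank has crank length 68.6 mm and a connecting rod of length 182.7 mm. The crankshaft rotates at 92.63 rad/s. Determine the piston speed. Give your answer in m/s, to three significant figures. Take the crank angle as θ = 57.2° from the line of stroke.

6.49

ω = 92.63 rad/s
For an in-line slider-crank, x = r cosθ + √(L² − r² sin²θ), so v = −rω sinθ·[1 + r cosθ/√(L² − r² sin²θ)].
With r = 0.0686 m, L = 0.1827 m, θ = 57.2°: √(L² − r² sin²θ) = 0.17336 m.
v = −0.0686·92.63·0.84057·[1 + 0.0686·0.54171/0.17336] = -6.4863 m/s.
|v| = 6.4863 m/s.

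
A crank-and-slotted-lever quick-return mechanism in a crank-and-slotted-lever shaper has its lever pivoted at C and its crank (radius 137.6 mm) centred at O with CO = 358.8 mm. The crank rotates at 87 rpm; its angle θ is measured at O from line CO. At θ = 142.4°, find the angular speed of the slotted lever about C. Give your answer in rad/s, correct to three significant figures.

2.65

ω = 9.111 rad/s (from 87 rpm).
Crank pin A relative to C: A = (d + r cosθ, r sinθ); lever angle φ = atan2(r sinθ, d + r cosθ).
Differentiating tanφ: φ̇ = rω(d cosθ + r)/(d² + r² + 2dr cosθ).
d² + r² + 2dr cosθ = |CA|² = 0.0694391 m²;  d cosθ + r = -0.14667 m.
|ω_lever| = |0.1376·9.111·-0.14667| / 0.0694391 = 2.648 rad/s.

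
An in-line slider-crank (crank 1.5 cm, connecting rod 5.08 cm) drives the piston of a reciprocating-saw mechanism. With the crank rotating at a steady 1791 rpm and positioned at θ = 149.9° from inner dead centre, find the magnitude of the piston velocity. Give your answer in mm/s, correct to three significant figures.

ω = 2π·1791/60 = 187.6 rad/s
For an in-line slider-crank, x = r cosθ + √(L² − r² sin²θ), so v = −rω sinθ·[1 + r cosθ/√(L² − r² sin²θ)].
With r = 0.015 m, L = 0.0508 m, θ = 149.9°: √(L² − r² sin²θ) = 0.05024 m.
v = −0.015·187.6·0.50151·[1 + 0.015·-0.86515/0.05024] = -1.0465 m/s.
|v| = 1.0465 m/s = 1046.5 mm/s.

1050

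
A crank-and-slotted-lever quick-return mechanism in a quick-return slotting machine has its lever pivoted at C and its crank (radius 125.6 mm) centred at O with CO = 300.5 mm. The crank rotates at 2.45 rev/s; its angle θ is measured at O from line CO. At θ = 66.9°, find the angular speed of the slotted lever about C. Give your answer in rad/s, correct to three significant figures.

ω = 15.39 rad/s (from 2.45 rev/s).
Crank pin A relative to C: A = (d + r cosθ, r sinθ); lever angle φ = atan2(r sinθ, d + r cosθ).
Differentiating tanφ: φ̇ = rω(d cosθ + r)/(d² + r² + 2dr cosθ).
d² + r² + 2dr cosθ = |CA|² = 0.135691 m²;  d cosθ + r = +0.2435 m.
|ω_lever| = |0.1256·15.39·+0.2435| / 0.135691 = 3.4696 rad/s.

3.47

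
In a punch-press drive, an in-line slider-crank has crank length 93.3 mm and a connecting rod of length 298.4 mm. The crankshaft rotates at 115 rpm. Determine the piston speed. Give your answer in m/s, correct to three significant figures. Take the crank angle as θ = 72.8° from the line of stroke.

ω = 2π·115/60 = 12.04 rad/s
For an in-line slider-crank, x = r cosθ + √(L² − r² sin²θ), so v = −rω sinθ·[1 + r cosθ/√(L² − r² sin²θ)].
With r = 0.0933 m, L = 0.2984 m, θ = 72.8°: √(L² − r² sin²θ) = 0.28478 m.
v = −0.0933·12.04·0.95528·[1 + 0.0933·0.29571/0.28478] = -1.1773 m/s.
|v| = 1.1773 m/s.

1.18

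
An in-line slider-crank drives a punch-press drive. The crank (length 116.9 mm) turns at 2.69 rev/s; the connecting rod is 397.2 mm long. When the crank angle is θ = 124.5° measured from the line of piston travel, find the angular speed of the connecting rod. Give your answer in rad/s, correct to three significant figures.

2.90

ω = 16.9 rad/s (converted from 2.69 rev/s).
The rod makes angle φ with the slider axis where L sinφ = r sinθ; differentiating, L cosφ·φ̇ = r ω cosθ.
L cosφ = √(L² − r² sin²θ) = 0.38534 m.
|ω_rod| = r ω |cosθ| / √(L² − r² sin²θ) = 0.1169·16.9·0.56641/0.38534 = 2.9042 rad/s.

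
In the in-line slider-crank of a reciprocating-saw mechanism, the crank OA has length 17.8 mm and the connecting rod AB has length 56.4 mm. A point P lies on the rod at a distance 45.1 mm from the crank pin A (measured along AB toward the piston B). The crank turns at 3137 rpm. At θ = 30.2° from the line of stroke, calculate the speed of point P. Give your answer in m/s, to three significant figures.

3.73

ω = 328.5 rad/s.  Crank-pin speed |V_A| = rω = 5.8474 m/s, perpendicular to OA.
Rod angle: sinφ = −(r/L) sinθ ⇒ φ = -9.135°; ω_rod = −rω cosθ/√(L²−r²sin²θ) = -90.757 rad/s.
V_P = V_A + ω_rod × AP, with AP = 0.0451 m along the rod.
Components: V_Px = −rω sinθ − a·ω_rod·sinφ = -3.5912 m/s;  V_Py = rω cosθ + a·ω_rod·cosφ = +1.0125 m/s.
|V_P| = √(V_Px² + V_Py²) = 3.7312 m/s.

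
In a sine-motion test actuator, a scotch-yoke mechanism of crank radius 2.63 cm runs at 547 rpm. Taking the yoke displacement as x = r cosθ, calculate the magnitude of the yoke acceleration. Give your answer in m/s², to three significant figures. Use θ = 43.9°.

62.2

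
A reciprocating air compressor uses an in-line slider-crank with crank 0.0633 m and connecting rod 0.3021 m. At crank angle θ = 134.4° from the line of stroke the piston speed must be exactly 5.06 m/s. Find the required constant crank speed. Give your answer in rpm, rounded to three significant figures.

For an in-line slider-crank, |v_piston| = rω|sinθ|·[1 + r cosθ/√(L² − r² sin²θ)].
With r = 0.0633 m, L = 0.3021 m, θ = 134.4°: the bracketed kinematic factor |dx/dθ| = 0.03852 m.
ω = v/|dx/dθ| = 5.06/0.03852 = 131.36 rad/s.
N = 60ω/(2π) = 1254.4 rpm.

1250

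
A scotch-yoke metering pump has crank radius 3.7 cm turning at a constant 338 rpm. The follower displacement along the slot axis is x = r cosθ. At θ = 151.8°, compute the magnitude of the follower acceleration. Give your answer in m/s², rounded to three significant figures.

ω = 35.4 rad/s (from 338 rpm).
x = r cosθ ⇒ ẍ = −rω² cosθ (ω constant).
|a| = rω²|cosθ| = 0.037·(35.4)²·|cos 151.8°| = 40.852 m/s².

40.9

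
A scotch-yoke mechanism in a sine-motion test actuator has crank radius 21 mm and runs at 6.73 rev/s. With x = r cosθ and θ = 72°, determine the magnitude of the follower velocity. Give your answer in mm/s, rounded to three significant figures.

ω = 42.29 rad/s (from 6.73 rev/s).
x = r cosθ ⇒ ẋ = −rω sinθ.
|v| = rω|sinθ| = 0.021·42.29·|sin 72°| = 0.84454 m/s = 844.54 mm/s.

845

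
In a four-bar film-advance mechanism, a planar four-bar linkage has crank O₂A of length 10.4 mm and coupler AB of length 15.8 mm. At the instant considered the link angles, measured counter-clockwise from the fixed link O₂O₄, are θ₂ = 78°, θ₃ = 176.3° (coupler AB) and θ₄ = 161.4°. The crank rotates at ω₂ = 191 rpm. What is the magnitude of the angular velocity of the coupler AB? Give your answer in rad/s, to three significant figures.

ω₂ = 20 rad/s (from 191 rpm).
Differentiating the loop-closure r₂e^{iθ₂}+r₃e^{iθ₃}=r₁+r₄e^{iθ₄} gives r₂ω₂e^{iθ₂}+r₃ω₃e^{iθ₃}=r₄ω₄e^{iθ₄}.
Eliminating the other unknown: ω₃ = r₂ω₂ sin(θ₄−θ₂) / [r₃ sin(θ₃−θ₄)].
Numerator sine = +0.99337; denominator sine = +0.25713.
Result = 0.0104·20·(+0.99337) / (0.0158·(+0.25713)) = +50.862 rad/s; magnitude 50.862 rad/s.

50.9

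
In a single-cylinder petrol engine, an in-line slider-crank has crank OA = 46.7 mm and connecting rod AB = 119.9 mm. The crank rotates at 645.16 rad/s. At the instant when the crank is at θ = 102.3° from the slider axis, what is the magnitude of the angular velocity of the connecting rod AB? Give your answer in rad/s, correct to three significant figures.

57.9

ω = 645.2 rad/s
The rod makes angle φ with the slider axis where L sinφ = r sinθ; differentiating, L cosφ·φ̇ = r ω cosθ.
L cosφ = √(L² − r² sin²θ) = 0.11088 m.
|ω_rod| = r ω |cosθ| / √(L² − r² sin²θ) = 0.0467·645.2·0.21303/0.11088 = 57.887 rad/s.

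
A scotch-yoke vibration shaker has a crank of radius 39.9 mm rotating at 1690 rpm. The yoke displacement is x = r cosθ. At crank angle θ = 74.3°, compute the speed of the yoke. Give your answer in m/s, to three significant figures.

6.80

ω = 177 rad/s (from 1690 rpm).
x = r cosθ ⇒ ẋ = −rω sinθ.
|v| = rω|sinθ| = 0.0399·177·|sin 74.3°| = 6.7979 m/s.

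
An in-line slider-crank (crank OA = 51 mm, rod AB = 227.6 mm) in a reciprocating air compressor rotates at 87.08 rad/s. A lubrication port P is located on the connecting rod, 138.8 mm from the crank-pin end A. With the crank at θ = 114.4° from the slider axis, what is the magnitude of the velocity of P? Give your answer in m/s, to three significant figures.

3.88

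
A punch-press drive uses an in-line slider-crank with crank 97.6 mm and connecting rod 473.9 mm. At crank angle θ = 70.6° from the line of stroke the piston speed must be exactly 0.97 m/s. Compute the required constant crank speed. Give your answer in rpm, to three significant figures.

For an in-line slider-crank, |v_piston| = rω|sinθ|·[1 + r cosθ/√(L² − r² sin²θ)].
With r = 0.0976 m, L = 0.4739 m, θ = 70.6°: the bracketed kinematic factor |dx/dθ| = 0.098478 m.
ω = v/|dx/dθ| = 0.97/0.098478 = 9.8499 rad/s.
N = 60ω/(2π) = 94.059 rpm.

94.1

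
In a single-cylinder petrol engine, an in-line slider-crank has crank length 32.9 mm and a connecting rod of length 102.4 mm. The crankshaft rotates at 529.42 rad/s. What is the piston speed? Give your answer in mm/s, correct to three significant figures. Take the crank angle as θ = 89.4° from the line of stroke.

ω = 529.4 rad/s
For an in-line slider-crank, x = r cosθ + √(L² − r² sin²θ), so v = −rω sinθ·[1 + r cosθ/√(L² − r² sin²θ)].
With r = 0.0329 m, L = 0.1024 m, θ = 89.4°: √(L² − r² sin²θ) = 0.096971 m.
v = −0.0329·529.4·0.99995·[1 + 0.0329·0.01047/0.096971] = -17.479 m/s.
|v| = 17.479 m/s = 17479 mm/s.

17500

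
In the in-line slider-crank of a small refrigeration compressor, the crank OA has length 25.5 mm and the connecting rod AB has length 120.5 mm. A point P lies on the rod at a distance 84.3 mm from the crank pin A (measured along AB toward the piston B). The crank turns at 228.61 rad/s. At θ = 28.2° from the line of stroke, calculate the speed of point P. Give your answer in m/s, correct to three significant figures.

ω = 228.6 rad/s.  Crank-pin speed |V_A| = rω = 5.8296 m/s, perpendicular to OA.
Rod angle: sinφ = −(r/L) sinθ ⇒ φ = -5.739°; ω_rod = −rω cosθ/√(L²−r²sin²θ) = -42.851 rad/s.
V_P = V_A + ω_rod × AP, with AP = 0.0843 m along the rod.
Components: V_Px = −rω sinθ − a·ω_rod·sinφ = -3.116 m/s;  V_Py = rω cosθ + a·ω_rod·cosφ = +1.5434 m/s.
|V_P| = √(V_Px² + V_Py²) = 3.4773 m/s.

3.48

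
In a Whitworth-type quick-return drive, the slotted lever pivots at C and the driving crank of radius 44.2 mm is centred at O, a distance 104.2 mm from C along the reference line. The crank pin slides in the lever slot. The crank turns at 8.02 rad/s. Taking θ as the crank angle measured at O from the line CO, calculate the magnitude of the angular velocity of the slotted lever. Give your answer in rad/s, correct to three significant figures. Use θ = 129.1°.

ω = 8.02 rad/s
Crank pin A relative to C: A = (d + r cosθ, r sinθ); lever angle φ = atan2(r sinθ, d + r cosθ).
Differentiating tanφ: φ̇ = rω(d cosθ + r)/(d² + r² + 2dr cosθ).
d² + r² + 2dr cosθ = |CA|² = 0.00700195 m²;  d cosθ + r = -0.021516 m.
|ω_lever| = |0.0442·8.02·-0.021516| / 0.00700195 = 1.0893 rad/s.

1.09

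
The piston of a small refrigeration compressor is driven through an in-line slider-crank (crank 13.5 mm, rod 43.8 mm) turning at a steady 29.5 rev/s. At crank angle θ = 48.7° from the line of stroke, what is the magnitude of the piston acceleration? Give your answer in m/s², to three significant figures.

291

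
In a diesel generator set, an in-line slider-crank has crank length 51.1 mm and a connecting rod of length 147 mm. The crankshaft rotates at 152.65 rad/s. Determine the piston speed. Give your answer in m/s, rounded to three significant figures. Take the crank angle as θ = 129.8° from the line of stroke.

4.61

ω = 152.7 rad/s
For an in-line slider-crank, x = r cosθ + √(L² − r² sin²θ), so v = −rω sinθ·[1 + r cosθ/√(L² − r² sin²θ)].
With r = 0.0511 m, L = 0.147 m, θ = 129.8°: √(L² − r² sin²θ) = 0.14166 m.
v = −0.0511·152.7·0.76828·[1 + 0.0511·-0.64011/0.14166] = -4.6092 m/s.
|v| = 4.6092 m/s.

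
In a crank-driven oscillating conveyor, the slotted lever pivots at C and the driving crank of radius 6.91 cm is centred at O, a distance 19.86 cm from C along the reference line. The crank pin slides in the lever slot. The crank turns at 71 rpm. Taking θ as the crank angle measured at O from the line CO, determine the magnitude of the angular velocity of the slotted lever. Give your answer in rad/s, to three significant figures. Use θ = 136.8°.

1.61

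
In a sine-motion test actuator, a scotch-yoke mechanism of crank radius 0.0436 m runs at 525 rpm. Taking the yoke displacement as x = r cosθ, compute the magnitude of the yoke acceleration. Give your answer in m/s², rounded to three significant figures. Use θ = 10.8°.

ω = 54.98 rad/s (from 525 rpm).
x = r cosθ ⇒ ẍ = −rω² cosθ (ω constant).
|a| = rω²|cosθ| = 0.0436·(54.98)²·|cos 10.8°| = 129.45 m/s².

129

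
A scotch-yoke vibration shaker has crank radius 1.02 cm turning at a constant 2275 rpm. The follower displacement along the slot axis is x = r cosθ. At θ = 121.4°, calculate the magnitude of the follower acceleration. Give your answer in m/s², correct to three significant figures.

ω = 238.2 rad/s (from 2275 rpm).
x = r cosθ ⇒ ẍ = −rω² cosθ (ω constant).
|a| = rω²|cosθ| = 0.0102·(238.2)²·|cos 121.4°| = 301.62 m/s².

302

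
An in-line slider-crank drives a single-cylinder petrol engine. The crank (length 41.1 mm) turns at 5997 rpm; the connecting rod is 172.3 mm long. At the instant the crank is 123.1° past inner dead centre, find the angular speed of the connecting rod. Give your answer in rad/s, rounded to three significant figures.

83.5

ω = 628 rad/s (converted from 5997 rpm).
The rod makes angle φ with the slider axis where L sinφ = r sinθ; differentiating, L cosφ·φ̇ = r ω cosθ.
L cosφ = √(L² − r² sin²θ) = 0.16882 m.
|ω_rod| = r ω |cosθ| / √(L² − r² sin²θ) = 0.0411·628·0.54610/0.16882 = 83.491 rad/s.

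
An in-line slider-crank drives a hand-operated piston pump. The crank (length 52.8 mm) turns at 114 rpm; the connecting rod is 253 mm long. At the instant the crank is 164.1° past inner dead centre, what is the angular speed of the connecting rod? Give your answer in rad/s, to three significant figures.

ω = 11.94 rad/s (converted from 114 rpm).
The rod makes angle φ with the slider axis where L sinφ = r sinθ; differentiating, L cosφ·φ̇ = r ω cosθ.
L cosφ = √(L² − r² sin²θ) = 0.25259 m.
|ω_rod| = r ω |cosθ| / √(L² − r² sin²θ) = 0.0528·11.94·0.96174/0.25259 = 2.4 rad/s.

2.40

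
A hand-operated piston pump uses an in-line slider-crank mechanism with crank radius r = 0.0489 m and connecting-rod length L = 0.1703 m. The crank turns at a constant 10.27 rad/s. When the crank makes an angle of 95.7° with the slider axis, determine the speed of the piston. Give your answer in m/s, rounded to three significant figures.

ω = 10.27 rad/s
For an in-line slider-crank, x = r cosθ + √(L² − r² sin²θ), so v = −rω sinθ·[1 + r cosθ/√(L² − r² sin²θ)].
With r = 0.0489 m, L = 0.1703 m, θ = 95.7°: √(L² − r² sin²θ) = 0.1632 m.
v = −0.0489·10.27·0.99506·[1 + 0.0489·-0.09932/0.1632] = -0.48485 m/s.
|v| = 0.48485 m/s.

0.485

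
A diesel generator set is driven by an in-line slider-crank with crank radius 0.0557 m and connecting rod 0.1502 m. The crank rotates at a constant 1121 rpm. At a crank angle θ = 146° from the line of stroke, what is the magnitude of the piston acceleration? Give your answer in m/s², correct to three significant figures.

518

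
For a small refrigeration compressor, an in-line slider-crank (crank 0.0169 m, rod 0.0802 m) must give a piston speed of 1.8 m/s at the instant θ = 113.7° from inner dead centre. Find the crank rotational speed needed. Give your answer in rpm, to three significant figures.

For an in-line slider-crank, |v_piston| = rω|sinθ|·[1 + r cosθ/√(L² − r² sin²θ)].
With r = 0.0169 m, L = 0.0802 m, θ = 113.7°: the bracketed kinematic factor |dx/dθ| = 0.014139 m.
ω = v/|dx/dθ| = 1.8/0.014139 = 127.31 rad/s.
N = 60ω/(2π) = 1215.7 rpm.

1220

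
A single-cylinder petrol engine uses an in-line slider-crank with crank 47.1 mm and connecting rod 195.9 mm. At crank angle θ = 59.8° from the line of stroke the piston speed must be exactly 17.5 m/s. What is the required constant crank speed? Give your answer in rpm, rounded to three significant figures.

3650

For an in-line slider-crank, |v_piston| = rω|sinθ|·[1 + r cosθ/√(L² − r² sin²θ)].
With r = 0.0471 m, L = 0.1959 m, θ = 59.8°: the bracketed kinematic factor |dx/dθ| = 0.04574 m.
ω = v/|dx/dθ| = 17.5/0.04574 = 382.59 rad/s.
N = 60ω/(2π) = 3653.5 rpm.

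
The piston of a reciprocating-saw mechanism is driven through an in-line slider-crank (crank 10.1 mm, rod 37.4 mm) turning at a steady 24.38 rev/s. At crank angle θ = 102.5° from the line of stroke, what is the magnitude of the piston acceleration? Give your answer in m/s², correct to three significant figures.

111

ω = 2π·24.4 = 153.2 rad/s
x(θ) = r cosθ + √(L² − r² sin²θ); with ω constant, a = ω²·d²x/dθ².
d²x/dθ² = −r cosθ − r²(cos2θ)/√u − r⁴ sin²2θ/(4u^{3/2}),  u = L² − r² sin²θ = 0.00130153 m².
Substituting r = 0.0101 m, L = 0.0374 m, θ = 102.5°: d²x/dθ² = +0.0047388 m.
a = ω²·d²x/dθ² = (153.2)²·(+0.0047388) = +111.2 m/s²;  |a| = 111.2 m/s².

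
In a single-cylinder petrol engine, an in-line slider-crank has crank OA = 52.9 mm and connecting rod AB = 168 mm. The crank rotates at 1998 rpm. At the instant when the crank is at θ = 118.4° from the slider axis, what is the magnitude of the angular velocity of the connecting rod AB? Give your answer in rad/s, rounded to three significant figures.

32.6

ω = 209.2 rad/s (converted from 1998 rpm).
The rod makes angle φ with the slider axis where L sinφ = r sinθ; differentiating, L cosφ·φ̇ = r ω cosθ.
L cosφ = √(L² − r² sin²θ) = 0.16143 m.
|ω_rod| = r ω |cosθ| / √(L² − r² sin²θ) = 0.0529·209.2·0.47562/0.16143 = 32.611 rad/s.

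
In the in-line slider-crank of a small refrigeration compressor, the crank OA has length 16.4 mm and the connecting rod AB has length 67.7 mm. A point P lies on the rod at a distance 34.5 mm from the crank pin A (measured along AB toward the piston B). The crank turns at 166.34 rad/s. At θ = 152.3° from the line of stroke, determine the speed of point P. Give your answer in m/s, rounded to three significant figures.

ω = 166.3 rad/s.  Crank-pin speed |V_A| = rω = 2.728 m/s, perpendicular to OA.
Rod angle: sinφ = −(r/L) sinθ ⇒ φ = -6.466°; ω_rod = −rω cosθ/√(L²−r²sin²θ) = +35.905 rad/s.
V_P = V_A + ω_rod × AP, with AP = 0.0345 m along the rod.
Components: V_Px = −rω sinθ − a·ω_rod·sinφ = -1.1286 m/s;  V_Py = rω cosθ + a·ω_rod·cosφ = -1.1845 m/s.
|V_P| = √(V_Px² + V_Py²) = 1.6361 m/s.

1.64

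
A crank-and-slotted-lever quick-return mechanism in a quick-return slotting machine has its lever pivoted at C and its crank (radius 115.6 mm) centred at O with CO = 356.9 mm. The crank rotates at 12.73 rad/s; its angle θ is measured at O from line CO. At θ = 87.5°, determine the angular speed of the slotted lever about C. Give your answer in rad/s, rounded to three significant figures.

ω = 12.73 rad/s
Crank pin A relative to C: A = (d + r cosθ, r sinθ); lever angle φ = atan2(r sinθ, d + r cosθ).
Differentiating tanφ: φ̇ = rω(d cosθ + r)/(d² + r² + 2dr cosθ).
d² + r² + 2dr cosθ = |CA|² = 0.14434 m²;  d cosθ + r = +0.13117 m.
|ω_lever| = |0.1156·12.73·+0.13117| / 0.14434 = 1.3373 rad/s.

1.34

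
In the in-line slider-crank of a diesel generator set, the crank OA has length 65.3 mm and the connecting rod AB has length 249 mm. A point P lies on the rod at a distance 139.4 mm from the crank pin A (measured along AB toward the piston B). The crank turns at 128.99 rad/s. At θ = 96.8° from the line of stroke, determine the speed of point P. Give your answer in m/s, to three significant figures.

8.22

ω = 129 rad/s.  Crank-pin speed |V_A| = rω = 8.423 m/s, perpendicular to OA.
Rod angle: sinφ = −(r/L) sinθ ⇒ φ = -15.094°; ω_rod = −rω cosθ/√(L²−r²sin²θ) = +4.1484 rad/s.
V_P = V_A + ω_rod × AP, with AP = 0.1394 m along the rod.
Components: V_Px = −rω sinθ − a·ω_rod·sinφ = -8.2132 m/s;  V_Py = rω cosθ + a·ω_rod·cosφ = -0.43898 m/s.
|V_P| = √(V_Px² + V_Py²) = 8.2249 m/s.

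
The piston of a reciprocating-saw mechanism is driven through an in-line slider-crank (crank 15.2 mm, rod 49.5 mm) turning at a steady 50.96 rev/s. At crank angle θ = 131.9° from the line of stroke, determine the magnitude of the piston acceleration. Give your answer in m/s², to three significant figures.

ω = 2π·51 = 320.2 rad/s
x(θ) = r cosθ + √(L² − r² sin²θ); with ω constant, a = ω²·d²x/dθ².
d²x/dθ² = −r cosθ − r²(cos2θ)/√u − r⁴ sin²2θ/(4u^{3/2}),  u = L² − r² sin²θ = 0.00232225 m².
Substituting r = 0.0152 m, L = 0.0495 m, θ = 131.9°: d²x/dθ² = +0.010551 m.
a = ω²·d²x/dθ² = (320.2)²·(+0.010551) = +1081.7 m/s²;  |a| = 1081.7 m/s².

1080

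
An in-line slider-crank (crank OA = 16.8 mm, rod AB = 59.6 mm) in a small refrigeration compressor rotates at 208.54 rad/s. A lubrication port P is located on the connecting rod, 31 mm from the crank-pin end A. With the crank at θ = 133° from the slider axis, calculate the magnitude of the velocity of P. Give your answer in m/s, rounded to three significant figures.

ω = 208.5 rad/s.  Crank-pin speed |V_A| = rω = 3.5035 m/s, perpendicular to OA.
Rod angle: sinφ = −(r/L) sinθ ⇒ φ = -11.897°; ω_rod = −rω cosθ/√(L²−r²sin²θ) = +40.97 rad/s.
V_P = V_A + ω_rod × AP, with AP = 0.031 m along the rod.
Components: V_Px = −rω sinθ − a·ω_rod·sinφ = -2.3004 m/s;  V_Py = rω cosθ + a·ω_rod·cosφ = -1.1466 m/s.
|V_P| = √(V_Px² + V_Py²) = 2.5703 m/s.

2.57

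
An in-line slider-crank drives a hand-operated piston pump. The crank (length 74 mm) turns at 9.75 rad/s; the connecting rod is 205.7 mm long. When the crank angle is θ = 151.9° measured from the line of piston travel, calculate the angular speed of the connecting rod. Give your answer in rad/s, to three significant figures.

ω = 9.75 rad/s
The rod makes angle φ with the slider axis where L sinφ = r sinθ; differentiating, L cosφ·φ̇ = r ω cosθ.
L cosφ = √(L² − r² sin²θ) = 0.20273 m.
|ω_rod| = r ω |cosθ| / √(L² − r² sin²θ) = 0.074·9.75·0.88213/0.20273 = 3.1395 rad/s.

3.14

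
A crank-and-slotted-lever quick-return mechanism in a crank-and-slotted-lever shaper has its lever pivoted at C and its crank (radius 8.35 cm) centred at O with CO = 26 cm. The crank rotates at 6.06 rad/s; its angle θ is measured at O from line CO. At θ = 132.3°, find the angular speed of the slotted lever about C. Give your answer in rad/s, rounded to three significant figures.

1.02

ω = 6.06 rad/s
Crank pin A relative to C: A = (d + r cosθ, r sinθ); lever angle φ = atan2(r sinθ, d + r cosθ).
Differentiating tanφ: φ̇ = rω(d cosθ + r)/(d² + r² + 2dr cosθ).
d² + r² + 2dr cosθ = |CA|² = 0.04535 m²;  d cosθ + r = -0.091483 m.
|ω_lever| = |0.0835·6.06·-0.091483| / 0.04535 = 1.0208 rad/s.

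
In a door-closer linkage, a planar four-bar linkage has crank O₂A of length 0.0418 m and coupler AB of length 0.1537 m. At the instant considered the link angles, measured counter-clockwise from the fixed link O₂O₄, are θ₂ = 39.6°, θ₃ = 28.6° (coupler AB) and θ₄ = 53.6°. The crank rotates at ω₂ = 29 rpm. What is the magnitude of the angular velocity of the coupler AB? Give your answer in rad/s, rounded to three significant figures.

ω₂ = 3.037 rad/s (from 29 rpm).
Differentiating the loop-closure r₂e^{iθ₂}+r₃e^{iθ₃}=r₁+r₄e^{iθ₄} gives r₂ω₂e^{iθ₂}+r₃ω₃e^{iθ₃}=r₄ω₄e^{iθ₄}.
Eliminating the other unknown: ω₃ = r₂ω₂ sin(θ₄−θ₂) / [r₃ sin(θ₃−θ₄)].
Numerator sine = +0.24192; denominator sine = -0.42262.
Result = 0.0418·3.037·(+0.24192) / (0.1537·(-0.42262)) = -0.47278 rad/s; magnitude 0.47278 rad/s.

0.473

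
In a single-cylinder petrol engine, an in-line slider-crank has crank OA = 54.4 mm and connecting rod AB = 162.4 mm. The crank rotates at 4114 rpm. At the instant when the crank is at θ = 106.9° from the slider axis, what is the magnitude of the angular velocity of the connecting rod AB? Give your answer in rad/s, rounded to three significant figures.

44.3

ω = 430.8 rad/s (converted from 4114 rpm).
The rod makes angle φ with the slider axis where L sinφ = r sinθ; differentiating, L cosφ·φ̇ = r ω cosθ.
L cosφ = √(L² − r² sin²θ) = 0.15383 m.
|ω_rod| = r ω |cosθ| / √(L² − r² sin²θ) = 0.0544·430.8·0.29070/0.15383 = 44.289 rad/s.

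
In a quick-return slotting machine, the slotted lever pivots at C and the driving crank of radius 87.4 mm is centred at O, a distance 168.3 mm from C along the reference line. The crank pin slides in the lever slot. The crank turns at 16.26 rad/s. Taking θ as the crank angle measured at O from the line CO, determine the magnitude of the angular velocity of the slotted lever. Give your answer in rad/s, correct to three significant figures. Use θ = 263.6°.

2.98

ω = 16.26 rad/s
Crank pin A relative to C: A = (d + r cosθ, r sinθ); lever angle φ = atan2(r sinθ, d + r cosθ).
Differentiating tanφ: φ̇ = rω(d cosθ + r)/(d² + r² + 2dr cosθ).
d² + r² + 2dr cosθ = |CA|² = 0.0326844 m²;  d cosθ + r = +0.06864 m.
|ω_lever| = |0.0874·16.26·+0.06864| / 0.0326844 = 2.9845 rad/s.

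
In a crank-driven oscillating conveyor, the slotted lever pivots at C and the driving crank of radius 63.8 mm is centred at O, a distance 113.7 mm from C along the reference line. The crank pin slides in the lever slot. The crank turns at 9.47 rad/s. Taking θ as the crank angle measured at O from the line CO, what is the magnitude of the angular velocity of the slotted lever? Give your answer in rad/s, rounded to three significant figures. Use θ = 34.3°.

3.29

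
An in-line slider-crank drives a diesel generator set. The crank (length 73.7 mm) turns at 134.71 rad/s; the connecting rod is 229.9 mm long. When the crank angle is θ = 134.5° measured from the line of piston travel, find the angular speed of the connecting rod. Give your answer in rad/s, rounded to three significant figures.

31.1

ω = 134.7 rad/s
The rod makes angle φ with the slider axis where L sinφ = r sinθ; differentiating, L cosφ·φ̇ = r ω cosθ.
L cosφ = √(L² − r² sin²θ) = 0.22381 m.
|ω_rod| = r ω |cosθ| / √(L² − r² sin²θ) = 0.0737·134.7·0.70091/0.22381 = 31.092 rad/s.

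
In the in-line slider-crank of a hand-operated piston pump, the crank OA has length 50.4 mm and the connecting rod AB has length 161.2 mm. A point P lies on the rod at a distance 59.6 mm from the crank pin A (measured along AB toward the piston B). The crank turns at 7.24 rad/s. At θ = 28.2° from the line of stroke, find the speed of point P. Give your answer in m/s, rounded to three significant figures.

ω = 7.24 rad/s.  Crank-pin speed |V_A| = rω = 0.3649 m/s, perpendicular to OA.
Rod angle: sinφ = −(r/L) sinθ ⇒ φ = -8.496°; ω_rod = −rω cosθ/√(L²−r²sin²θ) = -2.0171 rad/s.
V_P = V_A + ω_rod × AP, with AP = 0.0596 m along the rod.
Components: V_Px = −rω sinθ − a·ω_rod·sinφ = -0.19019 m/s;  V_Py = rω cosθ + a·ω_rod·cosφ = +0.20269 m/s.
|V_P| = √(V_Px² + V_Py²) = 0.27795 m/s.

0.278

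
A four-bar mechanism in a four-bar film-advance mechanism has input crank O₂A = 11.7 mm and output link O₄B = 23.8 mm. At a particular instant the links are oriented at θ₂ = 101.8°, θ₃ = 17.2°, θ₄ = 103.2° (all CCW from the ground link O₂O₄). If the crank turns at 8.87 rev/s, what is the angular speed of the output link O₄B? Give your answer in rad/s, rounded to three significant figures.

ω₂ = 55.73 rad/s (from 8.87 rev/s).
Differentiating the loop-closure r₂e^{iθ₂}+r₃e^{iθ₃}=r₁+r₄e^{iθ₄} gives r₂ω₂e^{iθ₂}+r₃ω₃e^{iθ₃}=r₄ω₄e^{iθ₄}.
Eliminating the other unknown: ω₄ = r₂ω₂ sin(θ₂−θ₃) / [r₄ sin(θ₄−θ₃)].
Numerator sine = +0.99556; denominator sine = +0.99756.
Result = 0.0117·55.73·(+0.99556) / (0.0238·(+0.99756)) = +27.343 rad/s; magnitude 27.343 rad/s.

27.3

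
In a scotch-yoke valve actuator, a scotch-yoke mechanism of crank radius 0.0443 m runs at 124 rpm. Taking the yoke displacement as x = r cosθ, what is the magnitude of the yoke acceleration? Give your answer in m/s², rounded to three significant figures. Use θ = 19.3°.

ω = 12.99 rad/s (from 124 rpm).
x = r cosθ ⇒ ẍ = −rω² cosθ (ω constant).
|a| = rω²|cosθ| = 0.0443·(12.99)²·|cos 19.3°| = 7.0499 m/s².

7.05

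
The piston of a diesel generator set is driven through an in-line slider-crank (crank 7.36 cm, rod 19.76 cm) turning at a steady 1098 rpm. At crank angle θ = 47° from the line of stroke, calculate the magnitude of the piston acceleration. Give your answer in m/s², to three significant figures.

ω = 2π·1098/60 = 115 rad/s
x(θ) = r cosθ + √(L² − r² sin²θ); with ω constant, a = ω²·d²x/dθ².
d²x/dθ² = −r cosθ − r²(cos2θ)/√u − r⁴ sin²2θ/(4u^{3/2}),  u = L² − r² sin²θ = 0.0361483 m².
Substituting r = 0.0736 m, L = 0.1976 m, θ = 47°: d²x/dθ² = -0.04927 m.
a = ω²·d²x/dθ² = (115)²·(-0.04927) = -651.39 m/s²;  |a| = 651.39 m/s².

651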